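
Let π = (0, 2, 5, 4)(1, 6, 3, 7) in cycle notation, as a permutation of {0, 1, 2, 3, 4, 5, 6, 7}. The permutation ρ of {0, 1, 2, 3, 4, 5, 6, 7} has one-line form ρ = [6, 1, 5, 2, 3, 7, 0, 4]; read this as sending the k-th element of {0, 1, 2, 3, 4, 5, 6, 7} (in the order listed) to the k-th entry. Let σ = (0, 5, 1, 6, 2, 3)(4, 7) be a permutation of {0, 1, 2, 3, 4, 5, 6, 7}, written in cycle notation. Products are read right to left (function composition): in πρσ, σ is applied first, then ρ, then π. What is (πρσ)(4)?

0

Chase 4: σ(4) = 7; ρ(7) = 4; π(4) = 0. Hence (πρσ)(4) = 0.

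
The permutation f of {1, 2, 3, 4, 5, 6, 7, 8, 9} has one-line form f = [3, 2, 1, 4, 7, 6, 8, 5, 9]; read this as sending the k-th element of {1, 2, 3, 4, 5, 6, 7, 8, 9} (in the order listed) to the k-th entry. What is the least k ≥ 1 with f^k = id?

Writing f as disjoint cycles, the cycle lengths are 3, 2, 1, 1, 1, 1.
Since disjoint cycles commute, ord(f) = lcm(3, 2) = 6.

6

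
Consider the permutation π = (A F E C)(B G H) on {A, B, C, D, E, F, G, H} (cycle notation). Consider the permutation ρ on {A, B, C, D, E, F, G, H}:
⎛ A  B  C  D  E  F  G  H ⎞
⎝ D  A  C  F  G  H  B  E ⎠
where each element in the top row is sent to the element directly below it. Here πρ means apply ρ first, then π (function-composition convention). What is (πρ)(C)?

A

(πρ)(C) = π(ρ(C)). ρ(C) = C, then π(C) = A. So (πρ)(C) = A.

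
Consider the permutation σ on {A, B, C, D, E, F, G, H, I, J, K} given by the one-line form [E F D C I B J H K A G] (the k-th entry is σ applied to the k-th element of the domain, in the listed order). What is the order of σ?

6

The disjoint-cycle form of σ has cycle lengths 6, 2, 2, 1.
The order is lcm(6, 2, 2) = 6.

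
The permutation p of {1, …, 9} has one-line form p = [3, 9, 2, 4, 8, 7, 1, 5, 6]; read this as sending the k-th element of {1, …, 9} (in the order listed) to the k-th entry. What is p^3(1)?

9

Tracing 1 → 3 → … returns to 1 after 6 steps, so 1 lies in a 6-cycle (1 3 2 9 6 7).
Stepping 3 places around the cycle: 1 → 3 → 2 → 9.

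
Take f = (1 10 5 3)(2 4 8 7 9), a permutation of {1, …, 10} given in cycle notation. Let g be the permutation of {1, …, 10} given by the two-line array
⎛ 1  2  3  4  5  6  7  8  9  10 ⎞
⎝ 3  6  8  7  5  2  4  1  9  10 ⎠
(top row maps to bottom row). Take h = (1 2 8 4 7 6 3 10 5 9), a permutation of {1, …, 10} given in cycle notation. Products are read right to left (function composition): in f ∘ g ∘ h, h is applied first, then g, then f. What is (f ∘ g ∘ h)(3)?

5

Apply the permutations in order: h(3) = 10, then g(10) = 10, then f(10) = 5. So (f ∘ g ∘ h)(3) = 5.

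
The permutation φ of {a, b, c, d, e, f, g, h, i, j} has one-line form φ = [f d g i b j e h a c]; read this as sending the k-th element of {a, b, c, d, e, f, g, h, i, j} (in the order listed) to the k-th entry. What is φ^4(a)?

g

Tracing a → f → … returns to a after 9 steps, so a lies in a 9-cycle (a, f, j, c, g, e, b, d, i).
Advancing 4 steps from a: a → f → j → c → g.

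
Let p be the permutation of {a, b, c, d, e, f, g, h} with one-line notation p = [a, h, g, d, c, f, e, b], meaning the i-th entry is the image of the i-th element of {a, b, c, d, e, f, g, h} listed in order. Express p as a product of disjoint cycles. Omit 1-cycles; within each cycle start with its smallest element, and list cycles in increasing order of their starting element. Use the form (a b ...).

Iterating p from b gives b → h → b; that is the 2-cycle (b h).
Repeating from the next unused element and collecting all non-trivial cycles gives (b h)(c g e).

(b h)(c g e)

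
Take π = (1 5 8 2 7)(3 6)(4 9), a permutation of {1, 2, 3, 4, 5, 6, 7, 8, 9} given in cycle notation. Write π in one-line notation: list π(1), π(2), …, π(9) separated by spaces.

5 7 6 9 8 3 1 2 4

Each element maps to the next entry in its cycle (wrapping to the front): 1↦5, 2↦7, 3↦6, 4↦9, 5↦8, 6↦3, 7↦1, 8↦2, 9↦4.
So the one-line form is 5 7 6 9 8 3 1 2 4.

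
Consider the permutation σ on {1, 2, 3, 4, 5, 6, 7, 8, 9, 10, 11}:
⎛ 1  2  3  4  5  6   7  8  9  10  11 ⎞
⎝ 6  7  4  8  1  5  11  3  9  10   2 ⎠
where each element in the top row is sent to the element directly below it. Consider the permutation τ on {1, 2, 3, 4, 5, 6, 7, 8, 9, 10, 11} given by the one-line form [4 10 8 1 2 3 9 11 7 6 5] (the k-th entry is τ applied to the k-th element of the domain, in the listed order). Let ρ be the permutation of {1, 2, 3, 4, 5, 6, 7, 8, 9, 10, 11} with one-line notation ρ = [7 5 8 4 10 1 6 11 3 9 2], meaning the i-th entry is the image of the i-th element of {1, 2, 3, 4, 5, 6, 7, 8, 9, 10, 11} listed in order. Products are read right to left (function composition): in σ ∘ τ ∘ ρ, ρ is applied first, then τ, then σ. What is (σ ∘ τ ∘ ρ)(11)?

Chase 11: ρ(11) = 2; τ(2) = 10; σ(10) = 10. Hence (σ ∘ τ ∘ ρ)(11) = 10.

10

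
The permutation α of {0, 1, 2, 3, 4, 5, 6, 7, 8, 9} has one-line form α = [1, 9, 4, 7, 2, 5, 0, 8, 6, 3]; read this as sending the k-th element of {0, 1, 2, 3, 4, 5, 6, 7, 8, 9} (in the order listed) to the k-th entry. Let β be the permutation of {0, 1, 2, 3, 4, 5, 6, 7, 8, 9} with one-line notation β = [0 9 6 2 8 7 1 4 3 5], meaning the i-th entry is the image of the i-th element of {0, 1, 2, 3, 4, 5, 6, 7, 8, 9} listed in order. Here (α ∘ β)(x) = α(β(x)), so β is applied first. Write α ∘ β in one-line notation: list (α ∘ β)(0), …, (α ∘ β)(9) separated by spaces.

1 3 0 4 6 8 9 2 7 5

(α ∘ β)(x) = α(β(x)). Computing each image: α(β(0)) = α(0) = 1, α(β(1)) = α(9) = 3, α(β(2)) = α(6) = 0, α(β(3)) = α(2) = 4, α(β(4)) = α(8) = 6, α(β(5)) = α(7) = 8, α(β(6)) = α(1) = 9, α(β(7)) = α(4) = 2, α(β(8)) = α(3) = 7, α(β(9)) = α(5) = 5.
Hence α ∘ β = [1 3 0 4 6 8 9 2 7 5].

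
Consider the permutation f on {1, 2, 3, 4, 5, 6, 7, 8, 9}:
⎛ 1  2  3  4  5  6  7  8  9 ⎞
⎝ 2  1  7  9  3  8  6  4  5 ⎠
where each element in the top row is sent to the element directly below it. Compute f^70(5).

Tracing 5 → 3 → … returns to 5 after 7 steps, so 5 lies in a 7-cycle (3 7 6 8 4 9 5).
Since the cycle has length 7, f^70 acts on it the same as f^0 (70 mod 7 = 0).
So f^70(5) = 5.

5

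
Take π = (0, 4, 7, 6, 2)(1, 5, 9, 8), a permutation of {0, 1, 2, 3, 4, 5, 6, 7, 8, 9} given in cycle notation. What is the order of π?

20

The cycle type of π is (5, 4, 1).
Since disjoint cycles commute, ord(π) = lcm(5, 4) = 20.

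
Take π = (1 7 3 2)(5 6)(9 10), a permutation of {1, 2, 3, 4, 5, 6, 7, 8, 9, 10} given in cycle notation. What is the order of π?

The disjoint cycles have lengths 4, 2, 2, 1, 1.
The order of π is the least common multiple of its cycle lengths: lcm(4, 2, 2) = 4.

4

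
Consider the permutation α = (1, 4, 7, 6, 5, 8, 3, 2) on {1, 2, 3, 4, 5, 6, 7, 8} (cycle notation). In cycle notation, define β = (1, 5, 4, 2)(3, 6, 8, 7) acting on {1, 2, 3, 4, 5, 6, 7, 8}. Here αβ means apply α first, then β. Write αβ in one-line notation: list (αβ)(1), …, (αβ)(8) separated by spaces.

2 5 1 3 7 4 8 6

Chase each element through α then β: 1 → 4 → 2; 2 → 1 → 5; 3 → 2 → 1; 4 → 7 → 3; 5 → 8 → 7; 6 → 5 → 4; 7 → 6 → 8; 8 → 3 → 6.
So αβ in one-line form is 2 5 1 3 7 4 8 6.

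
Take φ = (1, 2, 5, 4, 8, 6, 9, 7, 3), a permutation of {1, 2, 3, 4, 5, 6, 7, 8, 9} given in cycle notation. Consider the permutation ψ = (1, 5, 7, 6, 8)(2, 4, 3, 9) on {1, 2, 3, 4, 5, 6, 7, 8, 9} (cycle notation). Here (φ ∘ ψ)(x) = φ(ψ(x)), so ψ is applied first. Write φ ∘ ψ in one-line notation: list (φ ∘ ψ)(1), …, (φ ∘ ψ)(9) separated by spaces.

Chase each element through ψ then φ: 1 → 5 → 4; 2 → 4 → 8; 3 → 9 → 7; 4 → 3 → 1; 5 → 7 → 3; 6 → 8 → 6; 7 → 6 → 9; 8 → 1 → 2; 9 → 2 → 5.
Collecting the images, φ ∘ ψ = [4 8 7 1 3 6 9 2 5].

4 8 7 1 3 6 9 2 5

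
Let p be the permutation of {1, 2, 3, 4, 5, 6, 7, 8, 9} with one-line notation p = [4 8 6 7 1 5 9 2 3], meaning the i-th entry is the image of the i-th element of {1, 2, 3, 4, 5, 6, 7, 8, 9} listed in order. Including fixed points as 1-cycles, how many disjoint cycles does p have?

The cycle decomposition is (1, 4, 7, 9, 3, 6, 5)(2, 8), which has 2 cycles (counting 1-cycles).

2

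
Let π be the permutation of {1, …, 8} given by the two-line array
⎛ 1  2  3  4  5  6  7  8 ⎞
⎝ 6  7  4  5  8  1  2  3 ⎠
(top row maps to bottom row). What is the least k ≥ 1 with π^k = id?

The disjoint-cycle form of π has cycle lengths 4, 2, 2.
The order of π is the least common multiple of its cycle lengths: lcm(4, 2, 2) = 4.

4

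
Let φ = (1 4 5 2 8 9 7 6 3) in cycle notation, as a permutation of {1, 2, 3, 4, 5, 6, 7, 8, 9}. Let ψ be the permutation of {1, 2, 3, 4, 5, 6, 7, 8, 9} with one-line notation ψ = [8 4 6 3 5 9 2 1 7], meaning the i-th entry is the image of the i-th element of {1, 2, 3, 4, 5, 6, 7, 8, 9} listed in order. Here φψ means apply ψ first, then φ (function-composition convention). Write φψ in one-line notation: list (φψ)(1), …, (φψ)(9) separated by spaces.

For each element, apply ψ then φ: 1 → 8 → 9; 2 → 4 → 5; 3 → 6 → 3; 4 → 3 → 1; 5 → 5 → 2; 6 → 9 → 7; 7 → 2 → 8; 8 → 1 → 4; 9 → 7 → 6.
Collecting the images, φψ = [9 5 3 1 2 7 8 4 6].

9 5 3 1 2 7 8 4 6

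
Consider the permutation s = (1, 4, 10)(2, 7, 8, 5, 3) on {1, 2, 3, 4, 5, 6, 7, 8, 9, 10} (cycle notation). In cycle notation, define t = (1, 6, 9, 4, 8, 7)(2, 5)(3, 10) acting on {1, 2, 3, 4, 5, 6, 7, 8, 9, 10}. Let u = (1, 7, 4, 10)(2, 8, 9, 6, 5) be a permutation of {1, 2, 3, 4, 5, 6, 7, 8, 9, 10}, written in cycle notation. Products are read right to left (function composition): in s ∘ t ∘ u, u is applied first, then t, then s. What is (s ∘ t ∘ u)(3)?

Apply the permutations in order: u(3) = 3, then t(3) = 10, then s(10) = 1. So (s ∘ t ∘ u)(3) = 1.

1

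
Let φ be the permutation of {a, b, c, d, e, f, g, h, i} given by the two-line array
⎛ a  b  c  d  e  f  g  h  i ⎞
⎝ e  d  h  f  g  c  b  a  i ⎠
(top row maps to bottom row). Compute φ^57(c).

h

Tracing c → h → … returns to c after 8 steps, so c lies in an 8-cycle (a e g b d f c h).
Powers repeat with period 8 on this cycle, and 57 mod 8 = 1, so φ^57(c) = φ^1(c).
Stepping 1 place around the cycle: c → h.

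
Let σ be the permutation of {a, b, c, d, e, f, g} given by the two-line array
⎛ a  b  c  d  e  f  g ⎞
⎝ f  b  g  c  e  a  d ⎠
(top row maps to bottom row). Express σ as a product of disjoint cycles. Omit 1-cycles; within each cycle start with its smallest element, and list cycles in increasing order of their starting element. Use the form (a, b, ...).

Iterating σ from a gives a → f → a; that is the 2-cycle (a, f).
Continuing from each remaining unvisited element yields (a, f)(c, g, d).

(a, f)(c, g, d)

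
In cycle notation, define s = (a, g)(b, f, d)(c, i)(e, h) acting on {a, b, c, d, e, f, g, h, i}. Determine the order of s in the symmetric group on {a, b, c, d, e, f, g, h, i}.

The cycle type of s is (3, 2, 2, 2).
The order of s is the least common multiple of its cycle lengths: lcm(3, 2, 2, 2) = 6.

6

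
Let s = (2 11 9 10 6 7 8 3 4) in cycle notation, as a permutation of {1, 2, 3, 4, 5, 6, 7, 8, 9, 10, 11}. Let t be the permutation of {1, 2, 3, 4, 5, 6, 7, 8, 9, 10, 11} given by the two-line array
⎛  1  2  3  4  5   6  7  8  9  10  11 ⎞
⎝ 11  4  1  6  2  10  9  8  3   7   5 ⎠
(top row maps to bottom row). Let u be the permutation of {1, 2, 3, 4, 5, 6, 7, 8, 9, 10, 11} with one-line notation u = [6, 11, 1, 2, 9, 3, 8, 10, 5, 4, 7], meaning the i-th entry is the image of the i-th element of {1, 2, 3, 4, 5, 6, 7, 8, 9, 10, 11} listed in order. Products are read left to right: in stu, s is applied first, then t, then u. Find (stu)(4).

Chase 4: s(4) = 2; t(2) = 4; u(4) = 2. Hence (stu)(4) = 2.

2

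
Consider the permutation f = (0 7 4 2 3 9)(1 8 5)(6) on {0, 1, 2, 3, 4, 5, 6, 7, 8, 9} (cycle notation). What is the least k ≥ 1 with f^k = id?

The disjoint cycles have lengths 6, 3, 1.
The order of f is the least common multiple of its cycle lengths: lcm(6, 3) = 6.

6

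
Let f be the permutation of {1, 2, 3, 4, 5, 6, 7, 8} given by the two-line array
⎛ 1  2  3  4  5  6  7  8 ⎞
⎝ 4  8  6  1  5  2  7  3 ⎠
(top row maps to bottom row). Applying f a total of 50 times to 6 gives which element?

8

Tracing 6 → 2 → … returns to 6 after 4 steps, so 6 lies in a 4-cycle (2, 8, 3, 6).
Since the cycle has length 4, f^50 acts on it the same as f^2 (50 mod 4 = 2).
Stepping 2 places around the cycle: 6 → 2 → 8.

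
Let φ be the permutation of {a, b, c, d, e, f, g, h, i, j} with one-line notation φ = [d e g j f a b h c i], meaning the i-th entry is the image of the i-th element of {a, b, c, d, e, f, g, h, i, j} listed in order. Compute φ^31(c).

Tracing c → g → … returns to c after 9 steps, so c lies in a 9-cycle (a, d, j, i, c, g, b, e, f).
Since the cycle has length 9, φ^31 acts on it the same as φ^4 (31 mod 9 = 4).
Stepping 4 places around the cycle: c → g → b → e → f.

f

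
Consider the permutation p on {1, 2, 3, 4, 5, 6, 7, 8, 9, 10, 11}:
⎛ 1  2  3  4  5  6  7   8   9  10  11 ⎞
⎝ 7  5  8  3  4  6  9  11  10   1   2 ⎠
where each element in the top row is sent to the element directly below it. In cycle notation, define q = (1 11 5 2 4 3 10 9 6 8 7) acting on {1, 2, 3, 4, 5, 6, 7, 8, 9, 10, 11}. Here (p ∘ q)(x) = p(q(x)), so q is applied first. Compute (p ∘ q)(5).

5

q(5) = 2, then p(2) = 5; composing gives (p ∘ q)(5) = 5.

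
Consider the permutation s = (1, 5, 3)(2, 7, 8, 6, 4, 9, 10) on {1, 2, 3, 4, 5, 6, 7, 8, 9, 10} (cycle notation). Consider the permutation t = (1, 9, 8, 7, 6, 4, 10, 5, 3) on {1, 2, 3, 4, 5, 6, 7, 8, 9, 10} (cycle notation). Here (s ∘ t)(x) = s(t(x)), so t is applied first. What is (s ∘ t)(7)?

4

First apply t: t(7) = 6, then s(6) = 4. Thus (s ∘ t)(7) = 4.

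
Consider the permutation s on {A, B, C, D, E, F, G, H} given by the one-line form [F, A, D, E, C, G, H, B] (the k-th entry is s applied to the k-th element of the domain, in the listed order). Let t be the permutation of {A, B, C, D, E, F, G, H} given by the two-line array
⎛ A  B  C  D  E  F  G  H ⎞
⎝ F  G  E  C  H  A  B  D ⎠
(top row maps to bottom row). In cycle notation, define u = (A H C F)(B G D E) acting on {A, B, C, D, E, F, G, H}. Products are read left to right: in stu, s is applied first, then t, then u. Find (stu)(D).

Apply the permutations in order: s(D) = E, then t(E) = H, then u(H) = C. So (stu)(D) = C.

C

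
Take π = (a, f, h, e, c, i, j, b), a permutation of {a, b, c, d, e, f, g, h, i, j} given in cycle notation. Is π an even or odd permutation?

The cycle lengths are 8, 1, 1.
A cycle of length ℓ contributes ℓ−1 transpositions, so π is a product of 7 transpositions — odd.

odd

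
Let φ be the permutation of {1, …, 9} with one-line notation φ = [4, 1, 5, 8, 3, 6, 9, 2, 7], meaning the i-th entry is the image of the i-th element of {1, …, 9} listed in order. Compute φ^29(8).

2

Tracing 8 → 2 → … returns to 8 after 4 steps, so 8 lies in a 4-cycle (1, 4, 8, 2).
Since the cycle has length 4, φ^29 acts on it the same as φ^1 (29 mod 4 = 1).
Advancing 1 step from 8: 8 → 2.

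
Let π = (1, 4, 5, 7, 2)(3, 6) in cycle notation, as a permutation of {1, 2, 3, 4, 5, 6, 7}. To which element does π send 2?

In the cycle (1, 4, 5, 7, 2), 2 is followed by 1, so π(2) = 1.

1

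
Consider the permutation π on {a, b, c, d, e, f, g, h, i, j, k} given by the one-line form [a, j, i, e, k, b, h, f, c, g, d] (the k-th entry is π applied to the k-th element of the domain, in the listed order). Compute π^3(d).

d

Tracing d → e → … returns to d after 3 steps, so d lies in a 3-cycle (d e k).
Since the cycle has length 3, π^3 acts on it the same as π^0 (3 mod 3 = 0).
So π^3(d) = d.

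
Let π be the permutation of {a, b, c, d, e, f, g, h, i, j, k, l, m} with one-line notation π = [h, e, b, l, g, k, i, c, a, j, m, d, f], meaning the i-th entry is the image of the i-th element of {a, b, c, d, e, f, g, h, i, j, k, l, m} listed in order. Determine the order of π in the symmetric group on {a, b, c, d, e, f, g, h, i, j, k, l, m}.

42

The disjoint-cycle form of π has cycle lengths 7, 3, 2, 1.
The order of π is the least common multiple of its cycle lengths: lcm(7, 3, 2) = 42.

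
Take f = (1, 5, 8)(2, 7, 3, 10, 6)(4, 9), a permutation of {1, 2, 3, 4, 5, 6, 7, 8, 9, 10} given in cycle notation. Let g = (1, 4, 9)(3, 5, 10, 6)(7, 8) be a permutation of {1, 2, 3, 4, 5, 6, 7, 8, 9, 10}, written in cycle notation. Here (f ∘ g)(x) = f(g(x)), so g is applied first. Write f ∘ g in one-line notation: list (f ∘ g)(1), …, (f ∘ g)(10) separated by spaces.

Chase each element through g then f: 1 → 4 → 9; 2 → 2 → 7; 3 → 5 → 8; 4 → 9 → 4; 5 → 10 → 6; 6 → 3 → 10; 7 → 8 → 1; 8 → 7 → 3; 9 → 1 → 5; 10 → 6 → 2.
So f ∘ g in one-line form is 9 7 8 4 6 10 1 3 5 2.

9 7 8 4 6 10 1 3 5 2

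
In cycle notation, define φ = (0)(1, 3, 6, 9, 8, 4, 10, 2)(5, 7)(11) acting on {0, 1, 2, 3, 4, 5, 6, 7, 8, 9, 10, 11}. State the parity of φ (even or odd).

The cycle lengths are 8, 2, 1, 1.
A cycle is odd iff its length is even; φ has 2 even-length cycles, so sgn(φ) = (−1)^2 and φ is even.

even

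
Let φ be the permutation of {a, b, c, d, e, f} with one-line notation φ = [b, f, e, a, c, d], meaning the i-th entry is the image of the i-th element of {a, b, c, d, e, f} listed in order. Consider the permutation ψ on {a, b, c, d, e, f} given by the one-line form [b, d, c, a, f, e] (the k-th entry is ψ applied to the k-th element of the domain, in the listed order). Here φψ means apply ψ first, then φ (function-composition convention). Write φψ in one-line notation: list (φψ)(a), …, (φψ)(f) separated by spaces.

f a e b d c

For each element, apply ψ then φ: a → b → f; b → d → a; c → c → e; d → a → b; e → f → d; f → e → c.
Collecting the images, φψ = [f a e b d c].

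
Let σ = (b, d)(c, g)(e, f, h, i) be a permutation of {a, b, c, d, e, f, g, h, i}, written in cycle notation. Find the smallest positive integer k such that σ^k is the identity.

The cycle type of σ is (4, 2, 2, 1).
Since disjoint cycles commute, ord(σ) = lcm(4, 2, 2) = 4.

4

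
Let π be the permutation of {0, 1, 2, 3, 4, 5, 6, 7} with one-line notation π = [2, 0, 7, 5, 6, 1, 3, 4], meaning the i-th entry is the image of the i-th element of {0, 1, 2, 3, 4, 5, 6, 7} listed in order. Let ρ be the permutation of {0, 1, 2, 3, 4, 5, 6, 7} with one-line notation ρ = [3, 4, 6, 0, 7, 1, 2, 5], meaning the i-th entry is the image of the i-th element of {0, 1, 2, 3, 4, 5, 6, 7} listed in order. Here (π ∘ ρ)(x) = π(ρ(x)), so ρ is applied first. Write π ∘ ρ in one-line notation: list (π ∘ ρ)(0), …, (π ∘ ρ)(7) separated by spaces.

5 6 3 2 4 0 7 1

For each element, apply ρ then π: 0 → 3 → 5; 1 → 4 → 6; 2 → 6 → 3; 3 → 0 → 2; 4 → 7 → 4; 5 → 1 → 0; 6 → 2 → 7; 7 → 5 → 1.
So π ∘ ρ in one-line form is 5 6 3 2 4 0 7 1.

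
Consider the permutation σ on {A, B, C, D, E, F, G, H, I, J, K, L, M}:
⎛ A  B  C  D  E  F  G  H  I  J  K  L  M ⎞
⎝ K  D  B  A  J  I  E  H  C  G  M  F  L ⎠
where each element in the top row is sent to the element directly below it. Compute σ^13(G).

Tracing G → E → … returns to G after 3 steps, so G lies in a 3-cycle (E, J, G).
Powers repeat with period 3 on this cycle, and 13 mod 3 = 1, so σ^13(G) = σ^1(G).
Stepping 1 place around the cycle: G → E.

E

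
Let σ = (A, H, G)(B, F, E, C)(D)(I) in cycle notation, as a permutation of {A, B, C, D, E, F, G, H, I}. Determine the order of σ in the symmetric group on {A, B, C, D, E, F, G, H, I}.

12

The cycle type of σ is (4, 3, 1, 1).
The order is lcm(4, 3) = 12.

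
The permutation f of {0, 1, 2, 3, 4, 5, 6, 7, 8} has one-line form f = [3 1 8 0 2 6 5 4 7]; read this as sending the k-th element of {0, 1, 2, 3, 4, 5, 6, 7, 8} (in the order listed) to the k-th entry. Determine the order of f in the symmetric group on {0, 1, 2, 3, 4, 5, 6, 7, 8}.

4

Decomposing into disjoint cycles gives cycle lengths 4, 2, 2, 1.
Since disjoint cycles commute, ord(f) = lcm(4, 2, 2) = 4.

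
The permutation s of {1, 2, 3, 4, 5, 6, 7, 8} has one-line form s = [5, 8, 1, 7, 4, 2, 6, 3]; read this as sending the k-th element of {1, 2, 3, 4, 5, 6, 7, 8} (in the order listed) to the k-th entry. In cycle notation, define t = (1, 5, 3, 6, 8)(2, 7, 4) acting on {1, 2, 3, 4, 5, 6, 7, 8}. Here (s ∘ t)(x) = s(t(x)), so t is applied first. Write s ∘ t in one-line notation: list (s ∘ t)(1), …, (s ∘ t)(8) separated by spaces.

4 6 2 8 1 3 7 5

(s ∘ t)(x) = s(t(x)). Computing each image: s(t(1)) = s(5) = 4, s(t(2)) = s(7) = 6, s(t(3)) = s(6) = 2, s(t(4)) = s(2) = 8, s(t(5)) = s(3) = 1, s(t(6)) = s(8) = 3, s(t(7)) = s(4) = 7, s(t(8)) = s(1) = 5.
Hence s ∘ t = [4 6 2 8 1 3 7 5].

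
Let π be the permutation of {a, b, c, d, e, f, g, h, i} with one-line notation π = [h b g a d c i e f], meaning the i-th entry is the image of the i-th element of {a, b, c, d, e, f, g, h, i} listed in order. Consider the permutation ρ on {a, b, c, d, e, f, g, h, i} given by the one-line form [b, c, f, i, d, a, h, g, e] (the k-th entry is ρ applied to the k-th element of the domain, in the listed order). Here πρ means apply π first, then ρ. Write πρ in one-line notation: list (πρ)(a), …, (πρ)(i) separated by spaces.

g c h b i f e d a

For each element, apply π then ρ: a → h → g; b → b → c; c → g → h; d → a → b; e → d → i; f → c → f; g → i → e; h → e → d; i → f → a.
So πρ in one-line form is g c h b i f e d a.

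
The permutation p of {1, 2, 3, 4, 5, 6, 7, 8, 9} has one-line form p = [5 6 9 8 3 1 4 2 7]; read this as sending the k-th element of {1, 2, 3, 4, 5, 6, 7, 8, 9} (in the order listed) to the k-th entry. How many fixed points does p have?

0

No element satisfies p(x) = x, so there are 0 fixed points.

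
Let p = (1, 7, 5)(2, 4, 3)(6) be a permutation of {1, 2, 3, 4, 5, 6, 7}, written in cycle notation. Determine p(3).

2

3 appears in (2, 4, 3); the next entry (wrapping around) is 2.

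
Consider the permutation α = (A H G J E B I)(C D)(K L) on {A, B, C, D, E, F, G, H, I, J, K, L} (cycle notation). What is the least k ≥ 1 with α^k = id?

The disjoint cycles have lengths 7, 2, 2, 1.
The order is lcm(7, 2, 2) = 14.

14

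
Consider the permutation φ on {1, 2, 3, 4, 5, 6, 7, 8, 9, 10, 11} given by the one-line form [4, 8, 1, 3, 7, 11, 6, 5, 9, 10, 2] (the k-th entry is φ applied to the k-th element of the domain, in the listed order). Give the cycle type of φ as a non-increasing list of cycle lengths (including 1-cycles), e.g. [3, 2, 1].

[6, 3, 1, 1]

The disjoint cycles are (1, 4, 3)(2, 8, 5, 7, 6, 11)(9)(10), with lengths 6, 3, 1, 1 in non-increasing order.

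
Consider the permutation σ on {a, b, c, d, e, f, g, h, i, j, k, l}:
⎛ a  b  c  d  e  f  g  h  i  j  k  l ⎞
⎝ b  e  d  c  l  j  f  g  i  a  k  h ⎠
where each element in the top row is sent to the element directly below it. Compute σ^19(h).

j

Tracing h → g → … returns to h after 8 steps, so h lies in an 8-cycle (a b e l h g f j).
On an 8-cycle, σ^8 is the identity, so σ^19 = σ^3 there (19 ≡ 3 mod 8).
Stepping 3 places around the cycle: h → g → f → j.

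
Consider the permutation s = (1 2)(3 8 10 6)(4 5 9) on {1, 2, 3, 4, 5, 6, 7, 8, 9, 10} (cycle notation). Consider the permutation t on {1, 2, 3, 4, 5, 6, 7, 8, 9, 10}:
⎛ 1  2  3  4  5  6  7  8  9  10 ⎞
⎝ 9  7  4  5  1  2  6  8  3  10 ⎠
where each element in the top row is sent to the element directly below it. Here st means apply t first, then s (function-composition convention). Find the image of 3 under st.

5

First apply t: t(3) = 4, then s(4) = 5. Thus (st)(3) = 5.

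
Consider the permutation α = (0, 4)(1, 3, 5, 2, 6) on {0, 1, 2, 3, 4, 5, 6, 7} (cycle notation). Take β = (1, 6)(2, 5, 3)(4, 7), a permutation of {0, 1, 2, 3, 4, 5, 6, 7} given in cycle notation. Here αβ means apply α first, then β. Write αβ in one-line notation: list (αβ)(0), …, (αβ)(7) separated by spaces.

For each element, apply α then β: 0 → 4 → 7; 1 → 3 → 2; 2 → 6 → 1; 3 → 5 → 3; 4 → 0 → 0; 5 → 2 → 5; 6 → 1 → 6; 7 → 7 → 4.
So αβ in one-line form is 7 2 1 3 0 5 6 4.

7 2 1 3 0 5 6 4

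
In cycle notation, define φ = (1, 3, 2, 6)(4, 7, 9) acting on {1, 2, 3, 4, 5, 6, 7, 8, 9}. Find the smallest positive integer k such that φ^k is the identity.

The disjoint cycles have lengths 4, 3, 1, 1.
The order of φ is the least common multiple of its cycle lengths: lcm(4, 3) = 12.

12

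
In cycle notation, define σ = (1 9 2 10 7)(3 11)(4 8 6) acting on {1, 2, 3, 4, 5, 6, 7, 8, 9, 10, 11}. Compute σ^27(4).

4 lies in the 3-cycle (4 8 6).
Powers repeat with period 3 on this cycle, and 27 mod 3 = 0, so σ^27(4) = σ^0(4).
So σ^27(4) = 4.

4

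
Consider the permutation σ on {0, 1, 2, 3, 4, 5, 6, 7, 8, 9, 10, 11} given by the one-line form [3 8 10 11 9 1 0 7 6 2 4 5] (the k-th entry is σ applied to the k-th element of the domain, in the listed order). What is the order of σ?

28

The disjoint-cycle form of σ has cycle lengths 7, 4, 1.
The order is lcm(7, 4) = 28.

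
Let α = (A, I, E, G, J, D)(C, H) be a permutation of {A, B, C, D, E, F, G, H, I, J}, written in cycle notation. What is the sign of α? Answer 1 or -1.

The cycle lengths are 6, 2, 1, 1.
A cycle of length ℓ contributes ℓ−1 transpositions, so α is a product of 5 + 1 = 6 transpositions — even.

1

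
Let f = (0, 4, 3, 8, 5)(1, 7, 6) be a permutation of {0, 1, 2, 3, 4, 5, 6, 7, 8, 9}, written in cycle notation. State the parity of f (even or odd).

The cycle lengths are 5, 3, 1, 1.
A cycle is odd iff its length is even; f has 0 even-length cycles, so sgn(f) = (−1)^0 and f is even.

even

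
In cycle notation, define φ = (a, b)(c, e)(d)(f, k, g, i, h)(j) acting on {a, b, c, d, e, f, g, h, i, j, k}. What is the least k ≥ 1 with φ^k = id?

10

The disjoint cycles have lengths 5, 2, 2, 1, 1.
Since disjoint cycles commute, ord(φ) = lcm(5, 2, 2) = 10.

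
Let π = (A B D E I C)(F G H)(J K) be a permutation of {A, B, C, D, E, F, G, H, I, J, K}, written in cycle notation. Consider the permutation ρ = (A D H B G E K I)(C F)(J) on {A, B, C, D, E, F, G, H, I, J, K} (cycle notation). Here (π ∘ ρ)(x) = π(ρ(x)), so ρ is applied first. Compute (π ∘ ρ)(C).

G

First apply ρ: ρ(C) = F, then π(F) = G. Thus (π ∘ ρ)(C) = G.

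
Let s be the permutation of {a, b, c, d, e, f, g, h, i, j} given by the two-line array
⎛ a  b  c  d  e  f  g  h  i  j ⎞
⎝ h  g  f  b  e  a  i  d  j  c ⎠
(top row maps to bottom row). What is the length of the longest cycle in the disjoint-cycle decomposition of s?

Decomposing into disjoint cycles gives (a h d b g i j c f); the longest has length 9.

9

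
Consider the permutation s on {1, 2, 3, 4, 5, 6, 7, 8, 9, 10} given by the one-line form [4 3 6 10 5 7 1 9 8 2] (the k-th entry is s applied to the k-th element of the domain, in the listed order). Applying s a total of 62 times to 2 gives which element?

10

Tracing 2 → 3 → … returns to 2 after 7 steps, so 2 lies in a 7-cycle (1, 4, 10, 2, 3, 6, 7).
On a 7-cycle, s^7 is the identity, so s^62 = s^6 there (62 ≡ 6 mod 7).
Advancing 6 steps from 2: 2 → 3 → 6 → 7 → 1 → 4 → 10.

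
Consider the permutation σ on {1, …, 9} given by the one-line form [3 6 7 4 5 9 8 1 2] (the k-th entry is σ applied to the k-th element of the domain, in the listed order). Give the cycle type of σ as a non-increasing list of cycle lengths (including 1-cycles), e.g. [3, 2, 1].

The disjoint cycles are (1 3 7 8)(2 6 9)(4)(5), with lengths 4, 3, 1, 1 in non-increasing order.

[4, 3, 1, 1]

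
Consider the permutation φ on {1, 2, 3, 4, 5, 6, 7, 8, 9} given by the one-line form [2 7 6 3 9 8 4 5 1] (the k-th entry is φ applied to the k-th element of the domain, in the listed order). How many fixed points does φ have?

0

No element satisfies φ(x) = x, so there are 0 fixed points.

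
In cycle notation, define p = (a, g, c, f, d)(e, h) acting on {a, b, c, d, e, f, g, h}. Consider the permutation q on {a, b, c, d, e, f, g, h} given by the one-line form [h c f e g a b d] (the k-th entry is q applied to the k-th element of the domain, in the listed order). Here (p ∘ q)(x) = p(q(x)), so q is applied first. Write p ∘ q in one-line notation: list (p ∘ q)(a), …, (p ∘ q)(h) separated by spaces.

e f d h c g b a

(p ∘ q)(x) = p(q(x)). Computing each image: p(q(a)) = p(h) = e, p(q(b)) = p(c) = f, p(q(c)) = p(f) = d, p(q(d)) = p(e) = h, p(q(e)) = p(g) = c, p(q(f)) = p(a) = g, p(q(g)) = p(b) = b, p(q(h)) = p(d) = a.
Hence p ∘ q = [e f d h c g b a].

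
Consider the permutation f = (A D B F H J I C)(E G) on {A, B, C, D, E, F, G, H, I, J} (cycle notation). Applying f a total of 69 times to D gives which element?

D lies in the 8-cycle (A D B F H J I C).
On an 8-cycle, f^8 is the identity, so f^69 = f^5 there (69 ≡ 5 mod 8).
Advancing 5 steps from D: D → B → F → H → J → I.

I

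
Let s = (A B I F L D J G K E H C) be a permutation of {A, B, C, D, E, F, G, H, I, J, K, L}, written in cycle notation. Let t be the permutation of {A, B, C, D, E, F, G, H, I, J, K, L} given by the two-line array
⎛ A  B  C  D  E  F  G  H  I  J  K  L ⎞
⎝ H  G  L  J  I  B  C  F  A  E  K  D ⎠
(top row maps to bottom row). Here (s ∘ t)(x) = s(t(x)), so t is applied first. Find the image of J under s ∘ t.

H

(s ∘ t)(J) = s(t(J)). t(J) = E, then s(E) = H. So (s ∘ t)(J) = H.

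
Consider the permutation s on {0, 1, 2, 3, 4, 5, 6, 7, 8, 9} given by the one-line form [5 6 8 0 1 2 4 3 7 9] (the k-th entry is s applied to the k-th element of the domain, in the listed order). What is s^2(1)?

Tracing 1 → 6 → … returns to 1 after 3 steps, so 1 lies in a 3-cycle (1 6 4).
Stepping 2 places around the cycle: 1 → 6 → 4.

4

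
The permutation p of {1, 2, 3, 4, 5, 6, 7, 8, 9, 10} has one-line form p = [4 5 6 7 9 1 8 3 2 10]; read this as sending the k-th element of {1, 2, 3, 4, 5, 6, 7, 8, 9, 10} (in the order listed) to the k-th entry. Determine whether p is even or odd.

odd

In disjoint-cycle form the cycle lengths are 6, 3, 1.
A cycle is odd iff its length is even; p has 1 even-length cycle, so sgn(p) = (−1)^1 and p is odd.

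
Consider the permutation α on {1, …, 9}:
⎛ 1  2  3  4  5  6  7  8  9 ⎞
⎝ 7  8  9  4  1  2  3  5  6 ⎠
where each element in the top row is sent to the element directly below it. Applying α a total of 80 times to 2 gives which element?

Tracing 2 → 8 → … returns to 2 after 8 steps, so 2 lies in an 8-cycle (1 7 3 9 6 2 8 5).
On an 8-cycle, α^8 is the identity, so α^80 = α^0 there (80 ≡ 0 mod 8).
So α^80(2) = 2.

2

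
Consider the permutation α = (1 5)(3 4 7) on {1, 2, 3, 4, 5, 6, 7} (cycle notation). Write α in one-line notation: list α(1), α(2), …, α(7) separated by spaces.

5 2 4 7 1 6 3

Each element maps to the next entry in its cycle (wrapping to the front): 1→5, 2→2, 3→4, 4→7, 5→1, 6→6, 7→3.
Listing these in domain order gives 5 2 4 7 1 6 3.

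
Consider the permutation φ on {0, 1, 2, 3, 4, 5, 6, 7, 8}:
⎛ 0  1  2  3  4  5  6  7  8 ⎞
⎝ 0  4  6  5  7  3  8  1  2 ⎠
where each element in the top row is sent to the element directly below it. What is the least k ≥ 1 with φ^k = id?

6

Decomposing into disjoint cycles gives cycle lengths 3, 3, 2, 1.
The order is lcm(3, 3, 2) = 6.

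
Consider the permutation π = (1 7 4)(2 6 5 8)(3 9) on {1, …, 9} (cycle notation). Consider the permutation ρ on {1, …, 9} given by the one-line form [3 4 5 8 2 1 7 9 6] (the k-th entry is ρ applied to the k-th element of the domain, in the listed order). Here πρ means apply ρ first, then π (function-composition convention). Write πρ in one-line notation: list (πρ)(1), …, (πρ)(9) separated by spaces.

For each element, apply ρ then π: 1 → 3 → 9; 2 → 4 → 1; 3 → 5 → 8; 4 → 8 → 2; 5 → 2 → 6; 6 → 1 → 7; 7 → 7 → 4; 8 → 9 → 3; 9 → 6 → 5.
So πρ in one-line form is 9 1 8 2 6 7 4 3 5.

9 1 8 2 6 7 4 3 5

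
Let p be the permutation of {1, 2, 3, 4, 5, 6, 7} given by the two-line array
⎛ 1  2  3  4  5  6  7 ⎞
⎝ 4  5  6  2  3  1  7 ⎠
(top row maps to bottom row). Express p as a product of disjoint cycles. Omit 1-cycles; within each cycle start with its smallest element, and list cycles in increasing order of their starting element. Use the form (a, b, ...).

Start at 1 and follow images: 1 → 4 → 2 → 5 → 3 → 6 → 1, giving the cycle (1, 4, 2, 5, 3, 6).
Continuing from each remaining unvisited element yields (1, 4, 2, 5, 3, 6).

(1, 4, 2, 5, 3, 6)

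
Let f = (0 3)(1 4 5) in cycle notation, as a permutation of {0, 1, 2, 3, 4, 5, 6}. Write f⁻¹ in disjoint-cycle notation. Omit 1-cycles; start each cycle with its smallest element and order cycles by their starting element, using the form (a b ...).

The inverse reverses each cycle.
Reversing each cycle of f and rotating so the smallest element leads gives (0 3)(1 5 4).

(0 3)(1 5 4)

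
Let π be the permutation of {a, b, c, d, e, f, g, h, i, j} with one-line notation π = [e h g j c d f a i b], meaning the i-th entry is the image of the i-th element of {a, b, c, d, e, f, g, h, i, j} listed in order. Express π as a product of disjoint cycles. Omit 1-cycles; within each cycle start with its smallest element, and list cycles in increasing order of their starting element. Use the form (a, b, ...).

(a, e, c, g, f, d, j, b, h)

Iterating π from a gives a → e → c → g → f → d → j → b → h → a; that is the 9-cycle (a, e, c, g, f, d, j, b, h).
Repeating from the next unused element and collecting all non-trivial cycles gives (a, e, c, g, f, d, j, b, h).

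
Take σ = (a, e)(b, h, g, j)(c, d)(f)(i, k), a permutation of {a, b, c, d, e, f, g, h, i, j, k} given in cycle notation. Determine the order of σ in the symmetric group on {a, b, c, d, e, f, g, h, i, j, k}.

The cycle type of σ is (4, 2, 2, 2, 1).
Since disjoint cycles commute, ord(σ) = lcm(4, 2, 2, 2) = 4.

4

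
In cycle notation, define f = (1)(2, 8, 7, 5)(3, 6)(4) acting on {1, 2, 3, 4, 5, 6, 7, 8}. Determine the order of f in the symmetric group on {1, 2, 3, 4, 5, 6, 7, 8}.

4

The cycle type of f is (4, 2, 1, 1).
Since disjoint cycles commute, ord(f) = lcm(4, 2) = 4.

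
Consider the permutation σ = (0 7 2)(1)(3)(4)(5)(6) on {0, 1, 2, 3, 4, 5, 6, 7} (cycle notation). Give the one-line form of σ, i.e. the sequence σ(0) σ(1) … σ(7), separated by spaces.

7 1 0 3 4 5 6 2

Image by image: 0↦7, 1↦1, 2↦0, 3↦3, 4↦4, 5↦5, 6↦6, 7↦2.
So the one-line form is 7 1 0 3 4 5 6 2.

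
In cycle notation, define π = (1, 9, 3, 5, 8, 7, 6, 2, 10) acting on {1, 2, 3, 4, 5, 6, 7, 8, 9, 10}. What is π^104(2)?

2 lies in the 9-cycle (1, 9, 3, 5, 8, 7, 6, 2, 10).
Powers repeat with period 9 on this cycle, and 104 mod 9 = 5, so π^104(2) = π^5(2).
Advancing 5 steps from 2: 2 → 10 → 1 → 9 → 3 → 5.

5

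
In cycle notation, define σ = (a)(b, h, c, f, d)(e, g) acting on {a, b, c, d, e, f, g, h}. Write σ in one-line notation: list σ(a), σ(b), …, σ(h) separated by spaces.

a h f b g d e c

Each element maps to the next entry in its cycle (wrapping to the front): a→a, b→h, c→f, d→b, e→g, f→d, g→e, h→c.
Listing these in domain order gives a h f b g d e c.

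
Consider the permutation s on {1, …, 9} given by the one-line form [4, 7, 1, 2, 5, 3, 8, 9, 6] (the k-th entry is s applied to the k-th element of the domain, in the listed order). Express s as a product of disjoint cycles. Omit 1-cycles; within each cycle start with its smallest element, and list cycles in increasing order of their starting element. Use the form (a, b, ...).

Iterating s from 1 gives 1 → 4 → 2 → 7 → 8 → 9 → 6 → 3 → 1; that is the 8-cycle (1, 4, 2, 7, 8, 9, 6, 3).
Repeating from the next unused element and collecting all non-trivial cycles gives (1, 4, 2, 7, 8, 9, 6, 3).

(1, 4, 2, 7, 8, 9, 6, 3)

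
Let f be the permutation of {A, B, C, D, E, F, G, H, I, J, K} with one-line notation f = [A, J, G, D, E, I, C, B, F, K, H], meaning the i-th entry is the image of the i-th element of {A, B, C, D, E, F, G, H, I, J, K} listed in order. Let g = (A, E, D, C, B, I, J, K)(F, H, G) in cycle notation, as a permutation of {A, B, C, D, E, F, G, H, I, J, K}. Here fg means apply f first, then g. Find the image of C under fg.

(fg)(C) = g(f(C)). f(C) = G, then g(G) = F. So (fg)(C) = F.

F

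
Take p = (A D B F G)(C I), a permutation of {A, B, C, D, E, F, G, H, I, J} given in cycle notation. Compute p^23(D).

G

D lies in the 5-cycle (A D B F G).
Powers repeat with period 5 on this cycle, and 23 mod 5 = 3, so p^23(D) = p^3(D).
Advancing 3 steps from D: D → B → F → G.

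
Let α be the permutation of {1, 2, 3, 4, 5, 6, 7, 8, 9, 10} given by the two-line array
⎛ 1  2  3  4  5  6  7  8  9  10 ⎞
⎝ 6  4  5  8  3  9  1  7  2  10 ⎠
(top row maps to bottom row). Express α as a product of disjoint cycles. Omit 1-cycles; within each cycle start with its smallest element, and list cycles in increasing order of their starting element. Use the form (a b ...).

Iterating α from 1 gives 1 → 6 → 9 → 2 → 4 → 8 → 7 → 1; that is the 7-cycle (1 6 9 2 4 8 7).
Repeating from the next unused element and collecting all non-trivial cycles gives (1 6 9 2 4 8 7)(3 5).

(1 6 9 2 4 8 7)(3 5)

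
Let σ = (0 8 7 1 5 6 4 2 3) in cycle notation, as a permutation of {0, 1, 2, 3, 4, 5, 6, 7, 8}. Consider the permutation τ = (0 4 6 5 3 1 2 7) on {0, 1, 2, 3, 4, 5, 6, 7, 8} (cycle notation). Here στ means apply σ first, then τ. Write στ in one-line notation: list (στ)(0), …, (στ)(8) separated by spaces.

8 3 1 4 7 5 6 2 0

(στ)(x) = τ(σ(x)). Computing each image: τ(σ(0)) = τ(8) = 8, τ(σ(1)) = τ(5) = 3, τ(σ(2)) = τ(3) = 1, τ(σ(3)) = τ(0) = 4, τ(σ(4)) = τ(2) = 7, τ(σ(5)) = τ(6) = 5, τ(σ(6)) = τ(4) = 6, τ(σ(7)) = τ(1) = 2, τ(σ(8)) = τ(7) = 0.
Hence στ = [8 3 1 4 7 5 6 2 0].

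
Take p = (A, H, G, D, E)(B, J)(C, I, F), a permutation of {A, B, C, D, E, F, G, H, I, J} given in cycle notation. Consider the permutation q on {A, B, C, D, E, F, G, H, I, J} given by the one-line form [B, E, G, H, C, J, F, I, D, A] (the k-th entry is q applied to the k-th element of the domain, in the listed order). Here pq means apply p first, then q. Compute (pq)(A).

(pq)(A) = q(p(A)). p(A) = H, then q(H) = I. So (pq)(A) = I.

I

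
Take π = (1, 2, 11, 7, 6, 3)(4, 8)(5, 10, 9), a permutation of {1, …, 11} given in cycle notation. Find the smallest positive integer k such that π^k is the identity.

The cycle type of π is (6, 3, 2).
Since disjoint cycles commute, ord(π) = lcm(6, 3, 2) = 6.

6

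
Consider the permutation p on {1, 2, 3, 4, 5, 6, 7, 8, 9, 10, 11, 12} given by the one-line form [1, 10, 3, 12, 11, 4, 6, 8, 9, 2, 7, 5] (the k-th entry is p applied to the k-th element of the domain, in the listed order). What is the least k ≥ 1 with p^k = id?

6

The disjoint-cycle form of p has cycle lengths 6, 2, 1, 1, 1, 1.
Since disjoint cycles commute, ord(p) = lcm(6, 2) = 6.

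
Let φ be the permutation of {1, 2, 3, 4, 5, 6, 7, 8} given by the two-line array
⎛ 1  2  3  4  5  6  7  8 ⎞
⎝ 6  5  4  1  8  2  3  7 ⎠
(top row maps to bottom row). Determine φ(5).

8

The entry below 5 in the array is 8, so φ(5) = 8.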